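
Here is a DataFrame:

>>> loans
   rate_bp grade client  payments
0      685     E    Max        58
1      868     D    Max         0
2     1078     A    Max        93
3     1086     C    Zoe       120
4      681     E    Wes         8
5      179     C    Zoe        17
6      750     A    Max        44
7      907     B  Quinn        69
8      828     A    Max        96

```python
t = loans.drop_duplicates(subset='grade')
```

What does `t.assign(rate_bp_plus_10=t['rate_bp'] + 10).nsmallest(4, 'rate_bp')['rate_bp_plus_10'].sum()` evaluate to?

drop duplicate grade (keep=first):
   rate_bp grade client  payments
0      685     E    Max        58
1      868     D    Max         0
2     1078     A    Max        93
3     1086     C    Zoe       120
7      907     B  Quinn        69
add column rate_bp_plus_10 = t['rate_bp'] + 10:
   rate_bp grade client  payments  rate_bp_plus_10
0      685     E    Max        58              695
1      868     D    Max         0              878
2     1078     A    Max        93             1088
3     1086     C    Zoe       120             1096
7      907     B  Quinn        69              917
take 4 rows with smallest rate_bp:
   rate_bp grade client  payments  rate_bp_plus_10
0      685     E    Max        58              695
1      868     D    Max         0              878
7      907     B  Quinn        69              917
2     1078     A    Max        93             1088
sum of column 'rate_bp_plus_10' → 3578

3578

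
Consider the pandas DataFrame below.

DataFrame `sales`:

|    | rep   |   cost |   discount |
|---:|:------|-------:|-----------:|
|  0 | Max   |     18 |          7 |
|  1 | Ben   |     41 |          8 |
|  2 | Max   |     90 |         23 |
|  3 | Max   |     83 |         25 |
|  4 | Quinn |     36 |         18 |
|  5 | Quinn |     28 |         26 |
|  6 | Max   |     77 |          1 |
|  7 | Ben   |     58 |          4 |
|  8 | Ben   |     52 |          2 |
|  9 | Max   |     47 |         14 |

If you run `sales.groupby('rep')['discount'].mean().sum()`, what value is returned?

group by rep, mean of discount:
rep
Ben       4.666667
Max      14.000000
Quinn    22.000000
Name: discount, dtype: float64
sum of the resulting series → 40.6666666667

40.6666666667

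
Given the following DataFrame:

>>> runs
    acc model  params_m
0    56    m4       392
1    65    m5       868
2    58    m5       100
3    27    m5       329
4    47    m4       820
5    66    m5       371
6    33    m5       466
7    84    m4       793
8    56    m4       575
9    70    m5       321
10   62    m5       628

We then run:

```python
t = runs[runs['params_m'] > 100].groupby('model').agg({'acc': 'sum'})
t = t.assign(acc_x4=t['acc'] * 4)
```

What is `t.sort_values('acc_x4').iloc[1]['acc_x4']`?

1292

filter rows where params_m > 100:
    acc model  params_m
0    56    m4       392
1    65    m5       868
3    27    m5       329
4    47    m4       820
5    66    m5       371
6    33    m5       466
7    84    m4       793
8    56    m4       575
9    70    m5       321
10   62    m5       628
group by model, sum of acc:
       acc
model     
m4     243
m5     323
add column acc_x4 = t['acc'] * 4:
       acc  acc_x4
model             
m4     243     972
m5     323    1292
sort by acc_x4:
       acc  acc_x4
model             
m4     243     972
m5     323    1292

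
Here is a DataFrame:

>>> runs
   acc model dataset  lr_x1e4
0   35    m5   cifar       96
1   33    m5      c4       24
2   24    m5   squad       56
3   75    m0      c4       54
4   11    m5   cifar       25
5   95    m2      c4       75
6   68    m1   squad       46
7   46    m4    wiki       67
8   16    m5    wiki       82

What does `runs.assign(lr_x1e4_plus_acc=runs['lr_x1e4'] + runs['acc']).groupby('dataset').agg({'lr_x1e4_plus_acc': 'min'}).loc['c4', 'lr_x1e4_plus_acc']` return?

add column lr_x1e4_plus_acc = runs['lr_x1e4'] + runs['acc']:
   acc model dataset  lr_x1e4  lr_x1e4_plus_acc
0   35    m5   cifar       96               131
1   33    m5      c4       24                57
2   24    m5   squad       56                80
3   75    m0      c4       54               129
4   11    m5   cifar       25                36
5   95    m2      c4       75               170
6   68    m1   squad       46               114
7   46    m4    wiki       67               113
8   16    m5    wiki       82                98
group by dataset, min of lr_x1e4_plus_acc:
         lr_x1e4_plus_acc
dataset                  
c4                     57
cifar                  36
squad                  80
wiki                   98

57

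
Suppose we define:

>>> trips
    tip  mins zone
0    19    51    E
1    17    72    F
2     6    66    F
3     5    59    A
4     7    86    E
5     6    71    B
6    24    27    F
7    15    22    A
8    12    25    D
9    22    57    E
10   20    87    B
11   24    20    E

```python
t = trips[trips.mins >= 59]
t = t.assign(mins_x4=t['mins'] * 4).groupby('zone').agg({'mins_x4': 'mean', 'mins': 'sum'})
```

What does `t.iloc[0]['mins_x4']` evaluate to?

236.0

filter rows where mins >= 59:
    tip  mins zone
1    17    72    F
2     6    66    F
3     5    59    A
4     7    86    E
5     6    71    B
10   20    87    B
add column mins_x4 = t['mins'] * 4:
    tip  mins zone  mins_x4
1    17    72    F      288
2     6    66    F      264
3     5    59    A      236
4     7    86    E      344
5     6    71    B      284
10   20    87    B      348
group by zone: mean(mins_x4), sum(mins):
      mins_x4  mins
zone               
A       236.0    59
B       316.0   158
E       344.0    86
F       276.0   138
Reading off the value at position 0, column 'mins_x4', we get 236.0.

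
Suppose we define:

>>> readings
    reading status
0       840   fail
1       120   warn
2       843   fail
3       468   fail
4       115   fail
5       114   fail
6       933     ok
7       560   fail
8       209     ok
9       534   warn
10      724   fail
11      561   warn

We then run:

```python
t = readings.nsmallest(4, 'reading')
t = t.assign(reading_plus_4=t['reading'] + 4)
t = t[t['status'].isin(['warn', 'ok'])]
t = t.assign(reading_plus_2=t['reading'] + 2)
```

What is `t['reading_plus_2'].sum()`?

333

take 4 rows with smallest reading:
   reading status
5      114   fail
4      115   fail
1      120   warn
8      209     ok
add column reading_plus_4 = t['reading'] + 4:
   reading status  reading_plus_4
5      114   fail             118
4      115   fail             119
1      120   warn             124
8      209     ok             213
filter rows where status in ['warn', 'ok']:
   reading status  reading_plus_4
1      120   warn             124
8      209     ok             213
add column reading_plus_2 = t['reading'] + 2:
   reading status  reading_plus_4  reading_plus_2
1      120   warn             124             122
8      209     ok             213             211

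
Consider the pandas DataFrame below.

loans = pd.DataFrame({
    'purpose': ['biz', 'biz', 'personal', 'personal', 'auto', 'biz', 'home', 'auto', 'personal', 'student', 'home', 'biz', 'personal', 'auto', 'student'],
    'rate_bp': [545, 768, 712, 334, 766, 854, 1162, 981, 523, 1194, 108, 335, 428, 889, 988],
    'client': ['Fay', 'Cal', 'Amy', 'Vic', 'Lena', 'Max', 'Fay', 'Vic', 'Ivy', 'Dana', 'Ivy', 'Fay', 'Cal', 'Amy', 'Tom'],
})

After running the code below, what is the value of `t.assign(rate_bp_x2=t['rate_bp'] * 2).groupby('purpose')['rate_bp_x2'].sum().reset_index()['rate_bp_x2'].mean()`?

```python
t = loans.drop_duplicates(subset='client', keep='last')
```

drop duplicate client (keep=last):
     purpose  rate_bp client
4       auto      766   Lena
5        biz      854    Max
7       auto      981    Vic
9    student     1194   Dana
10      home      108    Ivy
11       biz      335    Fay
12  personal      428    Cal
13      auto      889    Amy
14   student      988    Tom
add column rate_bp_x2 = t['rate_bp'] * 2:
     purpose  rate_bp client  rate_bp_x2
4       auto      766   Lena        1532
5        biz      854    Max        1708
7       auto      981    Vic        1962
9    student     1194   Dana        2388
10      home      108    Ivy         216
11       biz      335    Fay         670
12  personal      428    Cal         856
13      auto      889    Amy        1778
14   student      988    Tom        1976
group by purpose, sum of rate_bp_x2:
purpose
auto        5272
biz         2378
home         216
personal     856
student     4364
Name: rate_bp_x2, dtype: int64
reset_index():
    purpose  rate_bp_x2
0      auto        5272
1       biz        2378
2      home         216
3  personal         856
4   student        4364
mean of column 'rate_bp_x2' → 2617.2

2617.2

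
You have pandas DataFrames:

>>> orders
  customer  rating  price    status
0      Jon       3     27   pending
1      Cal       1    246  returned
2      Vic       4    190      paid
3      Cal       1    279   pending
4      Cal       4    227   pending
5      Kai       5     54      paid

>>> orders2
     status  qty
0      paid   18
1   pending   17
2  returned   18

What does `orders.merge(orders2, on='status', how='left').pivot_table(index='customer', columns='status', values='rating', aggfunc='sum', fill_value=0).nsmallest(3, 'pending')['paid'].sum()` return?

merge on 'status' (how='left') → 6 rows:
  customer  rating  price    status  qty
0      Jon       3     27   pending   17
1      Cal       1    246  returned   18
2      Vic       4    190      paid   18
3      Cal       1    279   pending   17
4      Cal       4    227   pending   17
5      Kai       5     54      paid   18
pivot: rows=customer, cols=status, sum(rating):
status    paid  pending  returned
customer                         
Cal          0        5         1
Jon          0        3         0
Kai          5        0         0
Vic          4        0         0
take 3 rows with smallest pending:
status    paid  pending  returned
customer                         
Kai          5        0         0
Vic          4        0         0
Jon          0        3         0
Finally, sum of column 'paid' = 9.

9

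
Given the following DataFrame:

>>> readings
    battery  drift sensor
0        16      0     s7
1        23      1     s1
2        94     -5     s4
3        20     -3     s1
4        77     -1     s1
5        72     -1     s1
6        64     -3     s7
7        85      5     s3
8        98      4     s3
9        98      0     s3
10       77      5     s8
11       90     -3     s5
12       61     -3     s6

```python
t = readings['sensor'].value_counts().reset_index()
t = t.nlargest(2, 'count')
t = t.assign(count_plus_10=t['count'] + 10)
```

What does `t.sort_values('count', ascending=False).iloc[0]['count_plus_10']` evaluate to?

value_counts of sensor:
sensor
s1    4
s3    3
s7    2
s4    1
s8    1
s5    1
s6    1
Name: count, dtype: int64
reset_index():
  sensor  count
0     s1      4
1     s3      3
2     s7      2
3     s4      1
4     s8      1
5     s5      1
6     s6      1
take 2 rows with largest count:
  sensor  count
0     s1      4
1     s3      3
add column count_plus_10 = t['count'] + 10:
  sensor  count  count_plus_10
0     s1      4             14
1     s3      3             13
sort by count descending:
  sensor  count  count_plus_10
0     s1      4             14
1     s3      3             13
So iloc[0]['count_plus_10'] = 14.

14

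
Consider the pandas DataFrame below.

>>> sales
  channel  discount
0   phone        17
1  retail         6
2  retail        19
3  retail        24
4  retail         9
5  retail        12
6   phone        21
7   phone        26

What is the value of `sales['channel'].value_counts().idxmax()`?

value_counts of channel:
channel
retail    5
phone     3
Name: count, dtype: int64
So idxmax() = retail.

retail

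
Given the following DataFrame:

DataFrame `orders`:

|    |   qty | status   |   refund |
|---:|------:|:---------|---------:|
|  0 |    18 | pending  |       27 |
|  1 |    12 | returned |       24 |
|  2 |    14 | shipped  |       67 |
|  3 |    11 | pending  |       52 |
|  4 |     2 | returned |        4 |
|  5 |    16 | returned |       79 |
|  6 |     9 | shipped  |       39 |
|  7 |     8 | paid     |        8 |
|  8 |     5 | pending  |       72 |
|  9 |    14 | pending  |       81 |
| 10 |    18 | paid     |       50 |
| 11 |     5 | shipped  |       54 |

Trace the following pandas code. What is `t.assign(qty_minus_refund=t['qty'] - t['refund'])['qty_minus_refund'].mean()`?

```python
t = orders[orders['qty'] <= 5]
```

-39.3333333333

filter rows where qty <= 5:
    qty    status  refund
4     2  returned       4
8     5   pending      72
11    5   shipped      54
add column qty_minus_refund = t['qty'] - t['refund']:
    qty    status  refund  qty_minus_refund
4     2  returned       4                -2
8     5   pending      72               -67
11    5   shipped      54               -49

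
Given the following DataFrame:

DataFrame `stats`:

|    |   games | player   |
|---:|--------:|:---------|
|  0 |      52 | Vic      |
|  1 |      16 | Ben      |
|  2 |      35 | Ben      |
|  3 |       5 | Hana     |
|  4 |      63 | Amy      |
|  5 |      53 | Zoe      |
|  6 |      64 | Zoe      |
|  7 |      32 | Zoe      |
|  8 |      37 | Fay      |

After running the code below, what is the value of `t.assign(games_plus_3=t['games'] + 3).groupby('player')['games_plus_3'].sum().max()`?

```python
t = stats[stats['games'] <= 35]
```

filter rows where games <= 35:
   games player
1     16    Ben
2     35    Ben
3      5   Hana
7     32    Zoe
add column games_plus_3 = t['games'] + 3:
   games player  games_plus_3
1     16    Ben            19
2     35    Ben            38
3      5   Hana             8
7     32    Zoe            35
group by player, sum of games_plus_3:
player
Ben     57
Hana     8
Zoe     35
Name: games_plus_3, dtype: int64
Then the max of the resulting series: 57

57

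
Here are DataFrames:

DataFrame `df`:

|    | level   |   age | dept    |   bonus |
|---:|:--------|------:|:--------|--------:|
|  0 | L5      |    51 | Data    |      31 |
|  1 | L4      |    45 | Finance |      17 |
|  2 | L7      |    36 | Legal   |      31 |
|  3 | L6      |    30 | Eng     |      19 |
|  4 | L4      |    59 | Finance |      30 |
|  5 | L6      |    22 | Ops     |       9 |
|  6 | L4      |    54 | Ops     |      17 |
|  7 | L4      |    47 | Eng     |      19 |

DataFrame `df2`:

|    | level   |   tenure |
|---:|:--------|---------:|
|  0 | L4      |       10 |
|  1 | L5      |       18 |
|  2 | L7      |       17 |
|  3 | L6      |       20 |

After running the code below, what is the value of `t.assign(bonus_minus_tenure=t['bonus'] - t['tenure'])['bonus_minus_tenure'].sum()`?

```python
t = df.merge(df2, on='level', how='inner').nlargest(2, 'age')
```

merge on 'level' (how='inner') → 8 rows:
  level  age     dept  bonus  tenure
0    L5   51     Data     31      18
1    L4   45  Finance     17      10
2    L7   36    Legal     31      17
3    L6   30      Eng     19      20
4    L4   59  Finance     30      10
5    L6   22      Ops      9      20
6    L4   54      Ops     17      10
7    L4   47      Eng     19      10
take 2 rows with largest age:
  level  age     dept  bonus  tenure
4    L4   59  Finance     30      10
6    L4   54      Ops     17      10
add column bonus_minus_tenure = t['bonus'] - t['tenure']:
  level  age     dept  bonus  tenure  bonus_minus_tenure
4    L4   59  Finance     30      10                  20
6    L4   54      Ops     17      10                   7

27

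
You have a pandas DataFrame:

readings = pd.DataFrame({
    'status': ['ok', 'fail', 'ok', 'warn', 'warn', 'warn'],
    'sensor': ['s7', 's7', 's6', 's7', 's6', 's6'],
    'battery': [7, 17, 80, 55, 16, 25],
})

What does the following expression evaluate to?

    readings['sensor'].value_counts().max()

3

value_counts of sensor:
sensor
s7    3
s6    3
Name: count, dtype: int64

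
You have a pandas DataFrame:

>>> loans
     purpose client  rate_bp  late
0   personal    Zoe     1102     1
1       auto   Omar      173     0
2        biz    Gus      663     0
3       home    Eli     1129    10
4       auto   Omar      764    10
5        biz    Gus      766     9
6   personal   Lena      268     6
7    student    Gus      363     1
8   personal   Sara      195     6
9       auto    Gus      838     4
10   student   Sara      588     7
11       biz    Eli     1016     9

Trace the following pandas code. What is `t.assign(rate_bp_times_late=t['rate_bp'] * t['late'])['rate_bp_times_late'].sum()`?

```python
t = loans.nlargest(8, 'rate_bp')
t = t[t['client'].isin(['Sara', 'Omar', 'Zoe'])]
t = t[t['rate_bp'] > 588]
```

8742

take 8 rows with largest rate_bp:
     purpose client  rate_bp  late
3       home    Eli     1129    10
0   personal    Zoe     1102     1
11       biz    Eli     1016     9
9       auto    Gus      838     4
5        biz    Gus      766     9
4       auto   Omar      764    10
2        biz    Gus      663     0
10   student   Sara      588     7
filter rows where client in ['Sara', 'Omar', 'Zoe']:
     purpose client  rate_bp  late
0   personal    Zoe     1102     1
4       auto   Omar      764    10
10   student   Sara      588     7
filter rows where rate_bp > 588:
    purpose client  rate_bp  late
0  personal    Zoe     1102     1
4      auto   Omar      764    10
add column rate_bp_times_late = t['rate_bp'] * t['late']:
    purpose client  rate_bp  late  rate_bp_times_late
0  personal    Zoe     1102     1                1102
4      auto   Omar      764    10                7640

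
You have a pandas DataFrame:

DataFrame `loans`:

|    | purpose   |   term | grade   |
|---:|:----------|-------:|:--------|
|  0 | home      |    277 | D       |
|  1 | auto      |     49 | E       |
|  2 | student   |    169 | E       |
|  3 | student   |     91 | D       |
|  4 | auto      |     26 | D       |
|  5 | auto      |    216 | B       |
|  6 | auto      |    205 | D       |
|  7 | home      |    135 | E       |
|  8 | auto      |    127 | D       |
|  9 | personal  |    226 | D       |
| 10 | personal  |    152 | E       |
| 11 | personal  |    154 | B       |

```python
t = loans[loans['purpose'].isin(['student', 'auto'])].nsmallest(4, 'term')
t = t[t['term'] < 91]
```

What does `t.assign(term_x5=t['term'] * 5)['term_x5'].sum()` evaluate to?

375

filter rows where purpose in ['student', 'auto']:
   purpose  term grade
1     auto    49     E
2  student   169     E
3  student    91     D
4     auto    26     D
5     auto   216     B
6     auto   205     D
8     auto   127     D
take 4 rows with smallest term:
   purpose  term grade
4     auto    26     D
1     auto    49     E
3  student    91     D
8     auto   127     D
filter rows where term < 91:
  purpose  term grade
4    auto    26     D
1    auto    49     E
add column term_x5 = t['term'] * 5:
  purpose  term grade  term_x5
4    auto    26     D      130
1    auto    49     E      245
The sum of column 'term_x5' is 375.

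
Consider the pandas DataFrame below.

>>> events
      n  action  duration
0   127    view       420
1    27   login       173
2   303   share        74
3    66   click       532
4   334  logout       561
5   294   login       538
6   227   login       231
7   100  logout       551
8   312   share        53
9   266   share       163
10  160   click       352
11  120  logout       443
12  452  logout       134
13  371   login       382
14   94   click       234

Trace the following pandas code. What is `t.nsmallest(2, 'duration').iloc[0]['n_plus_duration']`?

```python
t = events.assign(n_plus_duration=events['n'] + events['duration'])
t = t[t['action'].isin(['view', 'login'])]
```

200

add column n_plus_duration = events['n'] + events['duration']:
      n  action  duration  n_plus_duration
0   127    view       420              547
1    27   login       173              200
2   303   share        74              377
3    66   click       532              598
4   334  logout       561              895
5   294   login       538              832
6   227   login       231              458
7   100  logout       551              651
8   312   share        53              365
9   266   share       163              429
10  160   click       352              512
11  120  logout       443              563
12  452  logout       134              586
13  371   login       382              753
14   94   click       234              328
filter rows where action in ['view', 'login']:
      n action  duration  n_plus_duration
0   127   view       420              547
1    27  login       173              200
5   294  login       538              832
6   227  login       231              458
13  371  login       382              753
take 2 rows with smallest duration:
     n action  duration  n_plus_duration
1   27  login       173              200
6  227  login       231              458
The value at position 0, column 'n_plus_duration' is 200.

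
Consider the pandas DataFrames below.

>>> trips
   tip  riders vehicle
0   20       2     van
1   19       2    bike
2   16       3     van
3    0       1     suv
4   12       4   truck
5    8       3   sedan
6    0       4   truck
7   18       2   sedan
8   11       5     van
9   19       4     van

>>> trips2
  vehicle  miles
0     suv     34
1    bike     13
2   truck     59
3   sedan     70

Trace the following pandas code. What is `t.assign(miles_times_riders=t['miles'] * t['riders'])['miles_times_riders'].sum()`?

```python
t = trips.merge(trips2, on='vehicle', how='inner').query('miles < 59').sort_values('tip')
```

60

merge on 'vehicle' (how='inner') → 6 rows:
   tip  riders vehicle  miles
0   19       2    bike     13
1    0       1     suv     34
2   12       4   truck     59
3    8       3   sedan     70
4    0       4   truck     59
5   18       2   sedan     70
filter rows where miles < 59:
   tip  riders vehicle  miles
0   19       2    bike     13
1    0       1     suv     34
sort by tip:
   tip  riders vehicle  miles
1    0       1     suv     34
0   19       2    bike     13
add column miles_times_riders = t['miles'] * t['riders']:
   tip  riders vehicle  miles  miles_times_riders
1    0       1     suv     34                  34
0   19       2    bike     13                  26
Reading off the sum of column 'miles_times_riders', we get 60.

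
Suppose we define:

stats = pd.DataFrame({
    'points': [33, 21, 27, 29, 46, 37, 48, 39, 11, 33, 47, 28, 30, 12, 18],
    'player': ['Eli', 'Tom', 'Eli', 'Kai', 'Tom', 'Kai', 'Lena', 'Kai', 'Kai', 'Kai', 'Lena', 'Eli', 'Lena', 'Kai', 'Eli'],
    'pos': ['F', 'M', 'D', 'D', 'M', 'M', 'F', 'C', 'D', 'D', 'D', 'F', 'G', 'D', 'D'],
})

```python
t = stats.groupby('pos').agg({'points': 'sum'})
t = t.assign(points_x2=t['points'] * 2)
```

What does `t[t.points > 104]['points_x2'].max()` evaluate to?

group by pos, sum of points:
     points
pos        
C        39
D       177
F       109
G        30
M       104
add column points_x2 = t['points'] * 2:
     points  points_x2
pos                   
C        39         78
D       177        354
F       109        218
G        30         60
M       104        208
filter rows where points > 104:
     points  points_x2
pos                   
D       177        354
F       109        218

354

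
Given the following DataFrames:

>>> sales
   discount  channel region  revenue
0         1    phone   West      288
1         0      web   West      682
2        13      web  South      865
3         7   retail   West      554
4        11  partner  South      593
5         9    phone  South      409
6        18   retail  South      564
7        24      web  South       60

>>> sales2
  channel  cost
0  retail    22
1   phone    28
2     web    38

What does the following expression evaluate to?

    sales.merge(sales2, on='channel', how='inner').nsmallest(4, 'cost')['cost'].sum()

merge on 'channel' (how='inner') → 7 rows:
   discount channel region  revenue  cost
0         1   phone   West      288    28
1         0     web   West      682    38
2        13     web  South      865    38
3         7  retail   West      554    22
4         9   phone  South      409    28
5        18  retail  South      564    22
6        24     web  South       60    38
take 4 rows with smallest cost:
   discount channel region  revenue  cost
3         7  retail   West      554    22
5        18  retail  South      564    22
0         1   phone   West      288    28
4         9   phone  South      409    28
Taking the sum of column 'cost' gives 100.

100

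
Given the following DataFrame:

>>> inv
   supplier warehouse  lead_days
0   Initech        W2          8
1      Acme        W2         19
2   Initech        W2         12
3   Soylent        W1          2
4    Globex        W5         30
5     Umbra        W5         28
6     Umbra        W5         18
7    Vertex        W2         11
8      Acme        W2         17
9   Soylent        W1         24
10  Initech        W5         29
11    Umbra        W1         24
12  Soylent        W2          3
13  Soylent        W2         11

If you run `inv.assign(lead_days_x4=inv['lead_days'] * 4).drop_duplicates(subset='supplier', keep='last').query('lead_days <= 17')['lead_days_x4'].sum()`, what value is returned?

add column lead_days_x4 = inv['lead_days'] * 4:
   supplier warehouse  lead_days  lead_days_x4
0   Initech        W2          8            32
1      Acme        W2         19            76
2   Initech        W2         12            48
3   Soylent        W1          2             8
4    Globex        W5         30           120
5     Umbra        W5         28           112
6     Umbra        W5         18            72
7    Vertex        W2         11            44
8      Acme        W2         17            68
9   Soylent        W1         24            96
10  Initech        W5         29           116
11    Umbra        W1         24            96
12  Soylent        W2          3            12
13  Soylent        W2         11            44
drop duplicate supplier (keep=last):
   supplier warehouse  lead_days  lead_days_x4
4    Globex        W5         30           120
7    Vertex        W2         11            44
8      Acme        W2         17            68
10  Initech        W5         29           116
11    Umbra        W1         24            96
13  Soylent        W2         11            44
filter rows where lead_days <= 17:
   supplier warehouse  lead_days  lead_days_x4
7    Vertex        W2         11            44
8      Acme        W2         17            68
13  Soylent        W2         11            44

156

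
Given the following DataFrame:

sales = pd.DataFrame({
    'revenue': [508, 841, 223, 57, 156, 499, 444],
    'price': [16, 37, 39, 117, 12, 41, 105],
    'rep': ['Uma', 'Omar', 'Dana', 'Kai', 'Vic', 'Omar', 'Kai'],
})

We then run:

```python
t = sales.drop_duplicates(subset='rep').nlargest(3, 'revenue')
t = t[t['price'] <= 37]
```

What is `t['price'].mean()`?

26.5

drop duplicate rep (keep=first):
   revenue  price   rep
0      508     16   Uma
1      841     37  Omar
2      223     39  Dana
3       57    117   Kai
4      156     12   Vic
take 3 rows with largest revenue:
   revenue  price   rep
1      841     37  Omar
0      508     16   Uma
2      223     39  Dana
filter rows where price <= 37:
   revenue  price   rep
1      841     37  Omar
0      508     16   Uma
Then the mean of column 'price': 26.5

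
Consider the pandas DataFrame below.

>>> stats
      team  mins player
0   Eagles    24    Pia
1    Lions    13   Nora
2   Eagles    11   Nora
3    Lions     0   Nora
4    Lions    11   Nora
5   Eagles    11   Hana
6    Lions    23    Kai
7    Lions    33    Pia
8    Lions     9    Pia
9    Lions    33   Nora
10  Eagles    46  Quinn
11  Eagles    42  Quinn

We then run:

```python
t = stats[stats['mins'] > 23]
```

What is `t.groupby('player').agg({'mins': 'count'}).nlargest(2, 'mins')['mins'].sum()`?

filter rows where mins > 23:
      team  mins player
0   Eagles    24    Pia
7    Lions    33    Pia
9    Lions    33   Nora
10  Eagles    46  Quinn
11  Eagles    42  Quinn
group by player, count of mins:
        mins
player      
Nora       1
Pia        2
Quinn      2
take 2 rows with largest mins:
        mins
player      
Pia        2
Quinn      2
sum of column 'mins' → 4

4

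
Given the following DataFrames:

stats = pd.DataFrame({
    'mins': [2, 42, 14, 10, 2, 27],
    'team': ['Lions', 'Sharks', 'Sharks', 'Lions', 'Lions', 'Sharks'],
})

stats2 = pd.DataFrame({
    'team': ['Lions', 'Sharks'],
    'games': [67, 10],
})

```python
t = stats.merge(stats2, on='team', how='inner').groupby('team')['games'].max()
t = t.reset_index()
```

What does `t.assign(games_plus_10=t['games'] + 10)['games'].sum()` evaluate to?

77

merge on 'team' (how='inner') → 6 rows:
   mins    team  games
0     2   Lions     67
1    42  Sharks     10
2    14  Sharks     10
3    10   Lions     67
4     2   Lions     67
5    27  Sharks     10
group by team, max of games:
team
Lions     67
Sharks    10
Name: games, dtype: int64
reset_index():
     team  games
0   Lions     67
1  Sharks     10
add column games_plus_10 = t['games'] + 10:
     team  games  games_plus_10
0   Lions     67             77
1  Sharks     10             20
So sum() = 77.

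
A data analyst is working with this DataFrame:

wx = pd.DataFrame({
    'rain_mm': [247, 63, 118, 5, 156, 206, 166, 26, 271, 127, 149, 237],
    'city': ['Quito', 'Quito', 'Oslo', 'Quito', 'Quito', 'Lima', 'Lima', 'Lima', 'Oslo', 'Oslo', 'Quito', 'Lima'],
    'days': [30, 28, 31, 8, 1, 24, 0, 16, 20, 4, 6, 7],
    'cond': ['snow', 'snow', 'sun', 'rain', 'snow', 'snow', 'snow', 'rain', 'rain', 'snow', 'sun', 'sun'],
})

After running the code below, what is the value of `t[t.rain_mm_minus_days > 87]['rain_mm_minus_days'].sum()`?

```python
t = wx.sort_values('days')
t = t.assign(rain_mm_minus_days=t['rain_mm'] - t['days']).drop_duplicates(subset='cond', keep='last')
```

sort by days:
    rain_mm   city  days  cond
6       166   Lima     0  snow
4       156  Quito     1  snow
9       127   Oslo     4  snow
10      149  Quito     6   sun
11      237   Lima     7   sun
3         5  Quito     8  rain
7        26   Lima    16  rain
8       271   Oslo    20  rain
5       206   Lima    24  snow
1        63  Quito    28  snow
0       247  Quito    30  snow
2       118   Oslo    31   sun
add column rain_mm_minus_days = t['rain_mm'] - t['days']:
    rain_mm   city  days  cond  rain_mm_minus_days
6       166   Lima     0  snow                 166
4       156  Quito     1  snow                 155
9       127   Oslo     4  snow                 123
10      149  Quito     6   sun                 143
11      237   Lima     7   sun                 230
3         5  Quito     8  rain                  -3
7        26   Lima    16  rain                  10
8       271   Oslo    20  rain                 251
5       206   Lima    24  snow                 182
1        63  Quito    28  snow                  35
0       247  Quito    30  snow                 217
2       118   Oslo    31   sun                  87
drop duplicate cond (keep=last):
   rain_mm   city  days  cond  rain_mm_minus_days
8      271   Oslo    20  rain                 251
0      247  Quito    30  snow                 217
2      118   Oslo    31   sun                  87
filter rows where rain_mm_minus_days > 87:
   rain_mm   city  days  cond  rain_mm_minus_days
8      271   Oslo    20  rain                 251
0      247  Quito    30  snow                 217

468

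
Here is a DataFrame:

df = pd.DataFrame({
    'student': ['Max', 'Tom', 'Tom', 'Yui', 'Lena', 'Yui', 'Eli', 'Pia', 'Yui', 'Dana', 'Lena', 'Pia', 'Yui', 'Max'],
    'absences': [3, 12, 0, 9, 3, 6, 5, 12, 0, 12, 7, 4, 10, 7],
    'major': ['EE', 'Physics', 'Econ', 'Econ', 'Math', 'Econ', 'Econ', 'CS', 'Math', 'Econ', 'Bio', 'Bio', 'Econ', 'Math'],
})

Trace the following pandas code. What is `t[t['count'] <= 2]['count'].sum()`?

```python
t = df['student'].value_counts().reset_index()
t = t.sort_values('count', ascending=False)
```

10

value_counts of student:
student
Yui     4
Max     2
Tom     2
Lena    2
Pia     2
Eli     1
Dana    1
Name: count, dtype: int64
reset_index():
  student  count
0     Yui      4
1     Max      2
2     Tom      2
3    Lena      2
4     Pia      2
5     Eli      1
6    Dana      1
sort by count descending:
  student  count
0     Yui      4
1     Max      2
2     Tom      2
3    Lena      2
4     Pia      2
5     Eli      1
6    Dana      1
filter rows where count <= 2:
  student  count
1     Max      2
2     Tom      2
3    Lena      2
4     Pia      2
5     Eli      1
6    Dana      1
Reading off the sum of column 'count', we get 10.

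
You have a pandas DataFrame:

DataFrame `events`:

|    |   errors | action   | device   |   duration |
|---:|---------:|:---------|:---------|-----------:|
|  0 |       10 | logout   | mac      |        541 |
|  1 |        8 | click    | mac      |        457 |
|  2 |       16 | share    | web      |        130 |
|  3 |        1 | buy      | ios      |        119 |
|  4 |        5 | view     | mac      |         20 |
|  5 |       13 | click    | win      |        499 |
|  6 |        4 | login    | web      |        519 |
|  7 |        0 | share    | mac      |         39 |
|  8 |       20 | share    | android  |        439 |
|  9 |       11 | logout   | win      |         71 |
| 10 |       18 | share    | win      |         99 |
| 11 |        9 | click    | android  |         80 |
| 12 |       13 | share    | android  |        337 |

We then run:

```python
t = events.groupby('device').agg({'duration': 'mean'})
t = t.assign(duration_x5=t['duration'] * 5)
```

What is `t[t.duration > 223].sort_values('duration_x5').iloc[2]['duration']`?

324.5

group by device, mean of duration:
           duration
device             
android  285.333333
ios      119.000000
mac      264.250000
web      324.500000
win      223.000000
add column duration_x5 = t['duration'] * 5:
           duration  duration_x5
device                          
android  285.333333  1426.666667
ios      119.000000   595.000000
mac      264.250000  1321.250000
web      324.500000  1622.500000
win      223.000000  1115.000000
filter rows where duration > 223:
           duration  duration_x5
device                          
android  285.333333  1426.666667
mac      264.250000  1321.250000
web      324.500000  1622.500000
sort by duration_x5:
           duration  duration_x5
device                          
mac      264.250000  1321.250000
android  285.333333  1426.666667
web      324.500000  1622.500000
Hence 324.5.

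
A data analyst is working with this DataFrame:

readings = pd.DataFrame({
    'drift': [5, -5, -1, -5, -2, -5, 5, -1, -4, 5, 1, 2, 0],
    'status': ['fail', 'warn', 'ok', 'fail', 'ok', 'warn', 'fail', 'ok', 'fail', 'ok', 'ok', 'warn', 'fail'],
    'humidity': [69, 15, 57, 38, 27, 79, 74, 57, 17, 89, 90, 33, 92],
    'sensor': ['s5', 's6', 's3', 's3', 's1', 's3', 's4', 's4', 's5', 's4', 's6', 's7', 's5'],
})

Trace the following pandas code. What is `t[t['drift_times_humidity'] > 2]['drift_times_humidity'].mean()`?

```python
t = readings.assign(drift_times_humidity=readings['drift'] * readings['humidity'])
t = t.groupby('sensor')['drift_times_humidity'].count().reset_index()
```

add column drift_times_humidity = readings['drift'] * readings['humidity']:
    drift status  humidity sensor  drift_times_humidity
0       5   fail        69     s5                   345
1      -5   warn        15     s6                   -75
2      -1     ok        57     s3                   -57
3      -5   fail        38     s3                  -190
4      -2     ok        27     s1                   -54
5      -5   warn        79     s3                  -395
6       5   fail        74     s4                   370
7      -1     ok        57     s4                   -57
8      -4   fail        17     s5                   -68
9       5     ok        89     s4                   445
10      1     ok        90     s6                    90
11      2   warn        33     s7                    66
12      0   fail        92     s5                     0
group by sensor, count of drift_times_humidity:
sensor
s1    1
s3    3
s4    3
s5    3
s6    2
s7    1
Name: drift_times_humidity, dtype: int64
reset_index():
  sensor  drift_times_humidity
0     s1                     1
1     s3                     3
2     s4                     3
3     s5                     3
4     s6                     2
5     s7                     1
filter rows where drift_times_humidity > 2:
  sensor  drift_times_humidity
1     s3                     3
2     s4                     3
3     s5                     3
mean of column 'drift_times_humidity' → 3.0

3.0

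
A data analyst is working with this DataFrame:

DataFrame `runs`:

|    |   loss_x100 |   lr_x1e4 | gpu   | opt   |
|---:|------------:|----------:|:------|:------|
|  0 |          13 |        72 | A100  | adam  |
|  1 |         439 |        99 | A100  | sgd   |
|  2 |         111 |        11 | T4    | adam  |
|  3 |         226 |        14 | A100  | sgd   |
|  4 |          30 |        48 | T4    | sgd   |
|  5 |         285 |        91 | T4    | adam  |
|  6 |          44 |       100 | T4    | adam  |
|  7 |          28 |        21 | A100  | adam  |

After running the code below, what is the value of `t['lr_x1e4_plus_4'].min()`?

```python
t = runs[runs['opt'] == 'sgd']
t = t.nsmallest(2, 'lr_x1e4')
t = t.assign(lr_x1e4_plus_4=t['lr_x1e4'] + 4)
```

18

filter rows where opt == 'sgd':
   loss_x100  lr_x1e4   gpu  opt
1        439       99  A100  sgd
3        226       14  A100  sgd
4         30       48    T4  sgd
take 2 rows with smallest lr_x1e4:
   loss_x100  lr_x1e4   gpu  opt
3        226       14  A100  sgd
4         30       48    T4  sgd
add column lr_x1e4_plus_4 = t['lr_x1e4'] + 4:
   loss_x100  lr_x1e4   gpu  opt  lr_x1e4_plus_4
3        226       14  A100  sgd              18
4         30       48    T4  sgd              52
Reading off the min of column 'lr_x1e4_plus_4', we get 18.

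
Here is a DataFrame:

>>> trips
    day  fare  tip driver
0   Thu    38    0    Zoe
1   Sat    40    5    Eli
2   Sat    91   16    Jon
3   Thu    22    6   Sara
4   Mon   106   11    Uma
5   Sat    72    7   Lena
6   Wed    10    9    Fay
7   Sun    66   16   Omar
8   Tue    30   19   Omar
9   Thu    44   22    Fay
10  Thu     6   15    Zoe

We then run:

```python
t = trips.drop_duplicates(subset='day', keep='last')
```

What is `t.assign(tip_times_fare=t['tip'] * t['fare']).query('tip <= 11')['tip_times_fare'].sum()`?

1760

drop duplicate day (keep=last):
    day  fare  tip driver
4   Mon   106   11    Uma
5   Sat    72    7   Lena
6   Wed    10    9    Fay
7   Sun    66   16   Omar
8   Tue    30   19   Omar
10  Thu     6   15    Zoe
add column tip_times_fare = t['tip'] * t['fare']:
    day  fare  tip driver  tip_times_fare
4   Mon   106   11    Uma            1166
5   Sat    72    7   Lena             504
6   Wed    10    9    Fay              90
7   Sun    66   16   Omar            1056
8   Tue    30   19   Omar             570
10  Thu     6   15    Zoe              90
filter rows where tip <= 11:
   day  fare  tip driver  tip_times_fare
4  Mon   106   11    Uma            1166
5  Sat    72    7   Lena             504
6  Wed    10    9    Fay              90
Hence 1760.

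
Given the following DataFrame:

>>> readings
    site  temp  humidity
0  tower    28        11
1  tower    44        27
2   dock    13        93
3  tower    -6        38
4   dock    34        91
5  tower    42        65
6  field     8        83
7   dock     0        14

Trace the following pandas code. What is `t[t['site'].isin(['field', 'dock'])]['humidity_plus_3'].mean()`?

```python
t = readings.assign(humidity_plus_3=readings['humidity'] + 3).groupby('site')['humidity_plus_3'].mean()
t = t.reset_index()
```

77.5

add column humidity_plus_3 = readings['humidity'] + 3:
    site  temp  humidity  humidity_plus_3
0  tower    28        11               14
1  tower    44        27               30
2   dock    13        93               96
3  tower    -6        38               41
4   dock    34        91               94
5  tower    42        65               68
6  field     8        83               86
7   dock     0        14               17
group by site, mean of humidity_plus_3:
site
dock     69.00
field    86.00
tower    38.25
Name: humidity_plus_3, dtype: float64
reset_index():
    site  humidity_plus_3
0   dock            69.00
1  field            86.00
2  tower            38.25
filter rows where site in ['field', 'dock']:
    site  humidity_plus_3
0   dock             69.0
1  field             86.0
Hence 77.5.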